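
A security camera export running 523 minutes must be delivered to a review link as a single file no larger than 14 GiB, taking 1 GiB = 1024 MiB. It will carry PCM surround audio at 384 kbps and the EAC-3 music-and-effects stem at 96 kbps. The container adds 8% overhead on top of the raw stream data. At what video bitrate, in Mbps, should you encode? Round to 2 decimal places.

3.07 Mbps

Budget: 14 GiB = 120259.1 Mb.
Stream payload after overhead: 120259.1 / 1.08 = 111351.0 Mb.
523 min = 31380 s
Total bitrate budget: 111351.0 Mb / 31380 s = 3.548 Mbps.
Audio total: 384 + 96 = 480 kbps = 0.480 Mbps.
Video: 3.548 − 0.480 = 3.068 Mbps.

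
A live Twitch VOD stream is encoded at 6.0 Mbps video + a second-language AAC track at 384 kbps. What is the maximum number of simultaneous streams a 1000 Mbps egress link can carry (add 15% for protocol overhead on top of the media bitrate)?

Audio: 384 kbps = 0.384 Mbps.
Per-viewer media rate: 6.384 Mbps.
On the wire with 15% overhead: 7.342 Mbps.
1000 Mbps = 1,000 Mbps; 1,000 / 7.342 = 136.21 → 136 viewers.

136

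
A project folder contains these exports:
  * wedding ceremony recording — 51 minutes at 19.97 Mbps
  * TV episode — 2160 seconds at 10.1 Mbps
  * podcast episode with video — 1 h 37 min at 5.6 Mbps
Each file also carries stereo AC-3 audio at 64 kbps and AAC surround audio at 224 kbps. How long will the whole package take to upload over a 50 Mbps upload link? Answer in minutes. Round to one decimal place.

Audio total: 64 + 224 = 288 kbps = 0.288 Mbps.
wedding ceremony recording: 20.258 Mbps × 3060 s = 61989.5 Mb
TV episode: 10.388 Mbps × 2160 s = 22438.1 Mb
podcast episode with video: 5.888 Mbps × 5820 s = 34268.2 Mb
Total: 118695.7 Mb = 14837.0 MB.
At 50 Mbps: 118695.7 / 50 = 2374 s ≈ 39.6 minutes.

39.6 minutes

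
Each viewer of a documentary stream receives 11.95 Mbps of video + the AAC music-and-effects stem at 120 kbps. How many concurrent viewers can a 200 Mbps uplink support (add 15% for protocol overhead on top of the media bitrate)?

Audio: 120 kbps = 0.120 Mbps.
Per-viewer media rate: 12.070 Mbps.
On the wire with 15% overhead: 13.880 Mbps.
200 Mbps = 200.0 Mbps; 200.0 / 13.880 = 14.41 → 14 viewers.

14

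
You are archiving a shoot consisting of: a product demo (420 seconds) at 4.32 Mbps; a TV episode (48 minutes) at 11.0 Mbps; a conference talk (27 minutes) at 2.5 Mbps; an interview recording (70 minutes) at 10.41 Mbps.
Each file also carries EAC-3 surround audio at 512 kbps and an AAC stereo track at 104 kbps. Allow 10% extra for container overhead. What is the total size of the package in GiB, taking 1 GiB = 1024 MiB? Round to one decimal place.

Audio total: 512 + 104 = 616 kbps = 0.616 Mbps.
product demo: 4.936 Mbps × 420 s × 1.10 = 2280.4 Mb
TV episode: 11.616 Mbps × 2880 s × 1.10 = 36799.5 Mb
conference talk: 3.116 Mbps × 1620 s × 1.10 = 5552.7 Mb
interview recording: 11.026 Mbps × 4200 s × 1.10 = 50940.1 Mb
Total: 95572.8 Mb = 11946.6 MB.
= 11.13 GiB.

11.1 GiB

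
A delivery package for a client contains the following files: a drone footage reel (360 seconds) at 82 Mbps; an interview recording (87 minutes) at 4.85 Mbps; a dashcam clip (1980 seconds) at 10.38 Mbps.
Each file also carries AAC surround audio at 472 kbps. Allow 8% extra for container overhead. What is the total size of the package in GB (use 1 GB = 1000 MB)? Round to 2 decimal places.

10.66 GB

Audio: 472 kbps = 0.472 Mbps.
drone footage reel: 82.472 Mbps × 360 s × 1.08 = 32065.1 Mb
interview recording: 5.322 Mbps × 5220 s × 1.08 = 30003.3 Mb
dashcam clip: 10.852 Mbps × 1980 s × 1.08 = 23205.9 Mb
Total: 85274.3 Mb = 10659.3 MB.
= 10.66 GB.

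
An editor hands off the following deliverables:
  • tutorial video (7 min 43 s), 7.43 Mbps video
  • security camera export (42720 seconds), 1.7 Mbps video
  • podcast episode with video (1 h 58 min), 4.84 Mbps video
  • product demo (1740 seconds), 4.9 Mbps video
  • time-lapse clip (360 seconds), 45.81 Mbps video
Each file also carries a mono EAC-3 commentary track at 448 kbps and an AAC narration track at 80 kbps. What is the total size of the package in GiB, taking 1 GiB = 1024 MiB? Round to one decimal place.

19.0 GiB

Audio total: 448 + 80 = 528 kbps = 0.528 Mbps.
tutorial video: 7.958 Mbps × 463 s = 3684.6 Mb
security camera export: 2.228 Mbps × 42720 s = 95180.2 Mb
podcast episode with video: 5.368 Mbps × 7080 s = 38005.4 Mb
product demo: 5.428 Mbps × 1740 s = 9444.7 Mb
time-lapse clip: 46.338 Mbps × 360 s = 16681.7 Mb
Total: 162996.6 Mb = 20374.6 MB.
= 18.98 GiB.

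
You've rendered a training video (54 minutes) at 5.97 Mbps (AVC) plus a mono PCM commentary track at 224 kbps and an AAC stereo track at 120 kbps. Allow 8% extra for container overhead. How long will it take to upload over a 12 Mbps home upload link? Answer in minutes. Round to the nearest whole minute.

54 min = 3240 s
Audio total: 224 + 120 = 344 kbps = 0.344 Mbps.
Total bitrate: 6.314 Mbps.
File: 6.314 Mbps × 3240 s = 20457.4 Mb.
With 8% container overhead: ×1.08. → 22093.9 Mb.
At 12 Mbps: 22093.9 / 12 = 1841.2 s ≈ 30.7 minutes.

31 minutes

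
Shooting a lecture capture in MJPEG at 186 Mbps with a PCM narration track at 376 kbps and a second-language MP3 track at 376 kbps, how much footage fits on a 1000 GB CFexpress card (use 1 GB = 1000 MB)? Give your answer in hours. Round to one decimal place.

Audio total: 376 + 376 = 752 kbps = 0.752 Mbps.
Total bitrate: 186 + 0.752 = 186.752 Mbps.
Capacity: 1000 GB = 8,000,000 Mb.
Recording time: 8,000,000 / 186.752 = 42,838 s ≈ 11.9 hours.

11.9 hours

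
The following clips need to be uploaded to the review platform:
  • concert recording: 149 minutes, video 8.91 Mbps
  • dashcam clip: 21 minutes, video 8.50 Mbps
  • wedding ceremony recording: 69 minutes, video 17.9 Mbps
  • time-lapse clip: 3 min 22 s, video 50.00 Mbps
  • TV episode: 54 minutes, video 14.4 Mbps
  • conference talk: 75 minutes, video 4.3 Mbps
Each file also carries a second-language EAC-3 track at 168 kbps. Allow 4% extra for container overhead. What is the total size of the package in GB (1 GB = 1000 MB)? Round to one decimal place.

Audio: 168 kbps = 0.168 Mbps.
concert recording: 9.078 Mbps × 8940 s × 1.04 = 84403.6 Mb
dashcam clip: 8.668 Mbps × 1260 s × 1.04 = 11358.5 Mb
wedding ceremony recording: 18.068 Mbps × 4140 s × 1.04 = 77793.6 Mb
time-lapse clip: 50.168 Mbps × 202 s × 1.04 = 10539.3 Mb
TV episode: 14.568 Mbps × 3240 s × 1.04 = 49088.3 Mb
conference talk: 4.468 Mbps × 4500 s × 1.04 = 20910.2 Mb
Total: 254093.6 Mb = 31761.7 MB.
= 31.76 GB.

31.8 GB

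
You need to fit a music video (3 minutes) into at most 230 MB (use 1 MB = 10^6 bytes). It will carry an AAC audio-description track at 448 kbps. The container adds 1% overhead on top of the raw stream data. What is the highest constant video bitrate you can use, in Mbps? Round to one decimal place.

9.7 Mbps

Budget: 230 MB = 1840.0 Mb.
Stream payload after overhead: 1840.0 / 1.01 = 1821.8 Mb.
3 min = 180 s
Total bitrate budget: 1821.8 Mb / 180 s = 10.121 Mbps.
Audio: 448 kbps = 0.448 Mbps.
Video: 10.121 − 0.448 = 9.673 Mbps.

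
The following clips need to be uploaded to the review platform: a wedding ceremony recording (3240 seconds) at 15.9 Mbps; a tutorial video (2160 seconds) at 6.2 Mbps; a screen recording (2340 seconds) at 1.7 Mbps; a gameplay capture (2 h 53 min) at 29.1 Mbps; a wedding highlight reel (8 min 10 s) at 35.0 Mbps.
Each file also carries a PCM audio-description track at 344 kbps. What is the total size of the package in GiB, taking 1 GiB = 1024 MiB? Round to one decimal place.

Audio: 344 kbps = 0.344 Mbps.
wedding ceremony recording: 16.244 Mbps × 3240 s = 52630.6 Mb
tutorial video: 6.544 Mbps × 2160 s = 14135.0 Mb
screen recording: 2.044 Mbps × 2340 s = 4783.0 Mb
gameplay capture: 29.444 Mbps × 10380 s = 305628.7 Mb
wedding highlight reel: 35.344 Mbps × 490 s = 17318.6 Mb
Total: 394495.8 Mb = 49312.0 MB.
= 45.93 GiB.

45.9 GiB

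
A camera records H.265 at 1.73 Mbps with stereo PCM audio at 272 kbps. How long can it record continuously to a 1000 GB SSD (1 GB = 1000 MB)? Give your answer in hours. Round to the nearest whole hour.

Audio: 272 kbps = 0.272 Mbps.
Total bitrate: 1.73 + 0.272 = 2.002 Mbps.
Capacity: 1000 GB = 8,000,000 Mb.
Recording time: 8,000,000 / 2.002 = 3,996,004 s ≈ 1,110 hours.

1110 hours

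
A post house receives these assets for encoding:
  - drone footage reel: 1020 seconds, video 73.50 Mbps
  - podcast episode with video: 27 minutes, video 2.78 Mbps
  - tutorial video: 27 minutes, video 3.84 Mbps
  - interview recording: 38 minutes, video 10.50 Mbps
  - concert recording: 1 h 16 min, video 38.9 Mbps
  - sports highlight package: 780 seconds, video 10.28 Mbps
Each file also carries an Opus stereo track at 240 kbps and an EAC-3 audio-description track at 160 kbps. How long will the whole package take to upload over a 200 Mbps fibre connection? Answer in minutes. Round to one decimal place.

Audio total: 240 + 160 = 400 kbps = 0.400 Mbps.
drone footage reel: 73.900 Mbps × 1020 s = 75378.0 Mb
podcast episode with video: 3.180 Mbps × 1620 s = 5151.6 Mb
tutorial video: 4.240 Mbps × 1620 s = 6868.8 Mb
interview recording: 10.900 Mbps × 2280 s = 24852.0 Mb
concert recording: 39.300 Mbps × 4560 s = 179208.0 Mb
sports highlight package: 10.680 Mbps × 780 s = 8330.4 Mb
Total: 299788.8 Mb = 37473.6 MB.
At 200 Mbps: 299788.8 / 200 = 1499 s ≈ 25 minutes.

25.0 minutes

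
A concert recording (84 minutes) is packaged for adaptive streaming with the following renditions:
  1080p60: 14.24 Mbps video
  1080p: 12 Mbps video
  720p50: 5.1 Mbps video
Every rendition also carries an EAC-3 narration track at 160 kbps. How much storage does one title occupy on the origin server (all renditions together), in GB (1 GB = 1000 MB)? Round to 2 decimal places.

84 min = 5040 s
Audio: 160 kbps = 0.160 Mbps.
Sum of rendition bitrates: (14.24+0.160) + (12+0.160) + (5.1+0.160) = 31.820 Mbps.
× 5040 s = 160,373 Mb = 20,047 MB = 20.05 GB.

20.05 GB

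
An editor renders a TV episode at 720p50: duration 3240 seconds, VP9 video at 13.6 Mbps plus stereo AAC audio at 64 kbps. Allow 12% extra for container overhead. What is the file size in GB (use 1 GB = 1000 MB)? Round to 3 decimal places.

6.198 GB

Audio: 64 kbps = 0.064 Mbps.
Total bitrate: 13.6 + 0.064 = 13.664 Mbps.
Stream data: 13.664 Mbps × 3240 s = 44271.4 Mb.
With 12% container overhead: ×1.12.
49,584 Mb ÷ 8 = 6,198 MB → 6.198 GB.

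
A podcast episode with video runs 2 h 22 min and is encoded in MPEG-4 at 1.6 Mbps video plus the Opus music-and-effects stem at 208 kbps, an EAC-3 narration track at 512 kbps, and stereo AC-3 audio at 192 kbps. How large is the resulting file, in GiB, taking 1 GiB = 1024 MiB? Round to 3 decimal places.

2.492 GiB

2 h 22 min = 142 min = 8520 s
Audio total: 208 + 512 + 192 = 912 kbps = 0.912 Mbps.
Total bitrate: 1.6 + 0.912 = 2.512 Mbps.
Stream data: 2.512 Mbps × 8520 s = 21402.2 Mb.
21,402 Mb = 2,675,280,000 bytes ÷ 1,073,741,824 = 2.492 GiB.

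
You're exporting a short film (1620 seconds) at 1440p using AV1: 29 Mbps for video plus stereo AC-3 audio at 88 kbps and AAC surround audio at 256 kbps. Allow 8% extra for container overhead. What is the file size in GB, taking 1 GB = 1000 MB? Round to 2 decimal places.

Audio total: 88 + 256 = 344 kbps = 0.344 Mbps.
Total bitrate: 29 + 0.344 = 29.344 Mbps.
Stream data: 29.344 Mbps × 1620 s = 47537.3 Mb.
With 8% container overhead: ×1.08.
51,340 Mb ÷ 8 = 6,418 MB → 6.418 GB.

6.42 GB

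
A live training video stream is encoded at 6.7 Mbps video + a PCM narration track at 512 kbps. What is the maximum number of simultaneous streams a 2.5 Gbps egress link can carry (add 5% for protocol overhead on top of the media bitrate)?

330

Audio: 512 kbps = 0.512 Mbps.
Per-viewer media rate: 7.212 Mbps.
On the wire with 5% overhead: 7.573 Mbps.
2.5 Gbps = 2,500 Mbps; 2,500 / 7.573 = 330.14 → 330 viewers.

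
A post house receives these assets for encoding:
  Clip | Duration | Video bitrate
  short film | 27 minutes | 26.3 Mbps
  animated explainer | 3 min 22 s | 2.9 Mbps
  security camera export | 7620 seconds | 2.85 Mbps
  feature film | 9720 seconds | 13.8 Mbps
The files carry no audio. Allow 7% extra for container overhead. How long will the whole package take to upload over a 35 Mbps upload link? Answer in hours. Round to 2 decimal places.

short film: 26.300 Mbps × 1620 s × 1.07 = 45588.4 Mb
animated explainer: 2.900 Mbps × 202 s × 1.07 = 626.8 Mb
security camera export: 2.850 Mbps × 7620 s × 1.07 = 23237.2 Mb
feature film: 13.800 Mbps × 9720 s × 1.07 = 143525.5 Mb
Total: 212977.9 Mb = 26622.2 MB.
At 35 Mbps: 212977.9 / 35 = 6085 s ≈ 1.69 hours.

1.69 hours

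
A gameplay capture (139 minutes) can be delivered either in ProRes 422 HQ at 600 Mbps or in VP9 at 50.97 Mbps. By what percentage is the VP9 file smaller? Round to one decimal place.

91.5%

139 min = 8340 s
ProRes 422 HQ: 600.000 Mbps × 8340 s = 5004000.0 Mb = 582.542 GiB.
VP9: 50.970 Mbps × 8340 s = 425089.8 Mb = 49.487 GiB.
Reduction: (1 − 49.487/582.542) × 100 = 91.50%.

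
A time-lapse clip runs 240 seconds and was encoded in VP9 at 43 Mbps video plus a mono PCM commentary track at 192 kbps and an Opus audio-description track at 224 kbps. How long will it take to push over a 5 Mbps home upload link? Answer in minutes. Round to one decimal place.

34.7 minutes

Audio total: 192 + 224 = 416 kbps = 0.416 Mbps.
Total bitrate: 43.416 Mbps.
File: 43.416 Mbps × 240 s = 10419.8 Mb.
At 5 Mbps: 10419.8 / 5 = 2084.0 s ≈ 34.7 minutes.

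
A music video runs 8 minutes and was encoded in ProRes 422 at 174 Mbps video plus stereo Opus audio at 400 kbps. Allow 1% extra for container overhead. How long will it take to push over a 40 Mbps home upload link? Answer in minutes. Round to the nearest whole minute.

8 min = 480 s
Audio: 400 kbps = 0.400 Mbps.
Total bitrate: 174.400 Mbps.
File: 174.400 Mbps × 480 s = 83712.0 Mb.
With 1% container overhead: ×1.01. → 84549.1 Mb.
At 40 Mbps: 84549.1 / 40 = 2113.7 s ≈ 35.2 minutes.

35 minutes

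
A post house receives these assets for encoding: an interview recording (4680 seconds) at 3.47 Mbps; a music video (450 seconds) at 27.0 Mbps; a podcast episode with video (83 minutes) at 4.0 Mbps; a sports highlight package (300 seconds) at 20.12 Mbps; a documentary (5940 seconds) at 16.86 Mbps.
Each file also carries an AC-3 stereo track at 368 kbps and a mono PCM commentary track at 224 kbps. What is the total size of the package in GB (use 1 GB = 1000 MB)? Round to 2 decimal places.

Audio total: 368 + 224 = 592 kbps = 0.592 Mbps.
interview recording: 4.062 Mbps × 4680 s = 19010.2 Mb
music video: 27.592 Mbps × 450 s = 12416.4 Mb
podcast episode with video: 4.592 Mbps × 4980 s = 22868.2 Mb
sports highlight package: 20.712 Mbps × 300 s = 6213.6 Mb
documentary: 17.452 Mbps × 5940 s = 103664.9 Mb
Total: 164173.2 Mb = 20521.7 MB.
= 20.52 GB.

20.52 GB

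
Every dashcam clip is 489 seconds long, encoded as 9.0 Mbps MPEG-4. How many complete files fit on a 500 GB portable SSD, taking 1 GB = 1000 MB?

908

Per item: 9.000 Mbps × 489 s = 4,401 Mb = 550.1 MB.
Capacity: 500 GB = 4,000,000 Mb; 908.88 items → 908 complete.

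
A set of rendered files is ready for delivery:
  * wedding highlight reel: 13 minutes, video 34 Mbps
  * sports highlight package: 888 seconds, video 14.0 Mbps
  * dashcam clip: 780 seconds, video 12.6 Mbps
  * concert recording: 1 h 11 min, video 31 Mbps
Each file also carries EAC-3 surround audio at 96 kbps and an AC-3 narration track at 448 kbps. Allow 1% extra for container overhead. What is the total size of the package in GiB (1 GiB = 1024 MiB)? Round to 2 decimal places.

21.69 GiB

Audio total: 96 + 448 = 544 kbps = 0.544 Mbps.
wedding highlight reel: 34.544 Mbps × 780 s × 1.01 = 27213.8 Mb
sports highlight package: 14.544 Mbps × 888 s × 1.01 = 13044.2 Mb
dashcam clip: 13.144 Mbps × 780 s × 1.01 = 10354.8 Mb
concert recording: 31.544 Mbps × 4260 s × 1.01 = 135721.2 Mb
Total: 186334.0 Mb = 23291.8 MB.
= 21.69 GiB.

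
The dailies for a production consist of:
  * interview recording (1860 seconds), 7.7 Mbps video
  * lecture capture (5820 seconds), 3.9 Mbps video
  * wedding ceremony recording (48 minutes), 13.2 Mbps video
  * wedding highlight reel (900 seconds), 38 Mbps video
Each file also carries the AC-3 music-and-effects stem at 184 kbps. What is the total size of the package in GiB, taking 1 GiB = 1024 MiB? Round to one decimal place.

Audio: 184 kbps = 0.184 Mbps.
interview recording: 7.884 Mbps × 1860 s = 14664.2 Mb
lecture capture: 4.084 Mbps × 5820 s = 23768.9 Mb
wedding ceremony recording: 13.384 Mbps × 2880 s = 38545.9 Mb
wedding highlight reel: 38.184 Mbps × 900 s = 34365.6 Mb
Total: 111344.6 Mb = 13918.1 MB.
= 12.96 GiB.

13.0 GiB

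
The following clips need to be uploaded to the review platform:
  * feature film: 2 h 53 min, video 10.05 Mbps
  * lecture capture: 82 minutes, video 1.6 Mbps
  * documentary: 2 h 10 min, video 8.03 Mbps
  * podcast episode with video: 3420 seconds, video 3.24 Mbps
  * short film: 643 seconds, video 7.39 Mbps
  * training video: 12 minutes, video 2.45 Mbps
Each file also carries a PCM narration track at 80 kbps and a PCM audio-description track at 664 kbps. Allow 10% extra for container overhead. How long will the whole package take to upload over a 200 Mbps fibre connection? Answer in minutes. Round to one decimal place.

19.5 minutes

Audio total: 80 + 664 = 744 kbps = 0.744 Mbps.
feature film: 10.794 Mbps × 10380 s × 1.10 = 123245.9 Mb
lecture capture: 2.344 Mbps × 4920 s × 1.10 = 12685.7 Mb
documentary: 8.774 Mbps × 7800 s × 1.10 = 75280.9 Mb
podcast episode with video: 3.984 Mbps × 3420 s × 1.10 = 14987.8 Mb
short film: 8.134 Mbps × 643 s × 1.10 = 5753.2 Mb
training video: 3.194 Mbps × 720 s × 1.10 = 2529.6 Mb
Total: 234483.2 Mb = 29310.4 MB.
At 200 Mbps: 234483.2 / 200 = 1172 s ≈ 19.5 minutes.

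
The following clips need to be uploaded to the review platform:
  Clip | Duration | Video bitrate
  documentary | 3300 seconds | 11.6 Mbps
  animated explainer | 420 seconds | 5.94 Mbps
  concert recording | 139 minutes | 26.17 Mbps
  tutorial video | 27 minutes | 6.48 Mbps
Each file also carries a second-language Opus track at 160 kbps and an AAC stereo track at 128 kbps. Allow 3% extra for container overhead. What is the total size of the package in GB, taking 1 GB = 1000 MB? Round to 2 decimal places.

Audio total: 160 + 128 = 288 kbps = 0.288 Mbps.
documentary: 11.888 Mbps × 3300 s × 1.03 = 40407.3 Mb
animated explainer: 6.228 Mbps × 420 s × 1.03 = 2694.2 Mb
concert recording: 26.458 Mbps × 8340 s × 1.03 = 227279.5 Mb
tutorial video: 6.768 Mbps × 1620 s × 1.03 = 11293.1 Mb
Total: 281674.1 Mb = 35209.3 MB.
= 35.21 GB.

35.21 GB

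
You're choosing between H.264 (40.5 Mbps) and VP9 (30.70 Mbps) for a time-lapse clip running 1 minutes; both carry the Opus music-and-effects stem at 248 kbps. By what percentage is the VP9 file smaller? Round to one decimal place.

24.1%

Audio: 248 kbps = 0.248 Mbps.
H.264: 40.748 Mbps × 60 s = 2444.9 Mb = 291.452 MiB.
VP9: 30.948 Mbps × 60 s = 1856.9 Mb = 221.357 MiB.
Reduction: (1 − 221.357/291.452) × 100 = 24.05%.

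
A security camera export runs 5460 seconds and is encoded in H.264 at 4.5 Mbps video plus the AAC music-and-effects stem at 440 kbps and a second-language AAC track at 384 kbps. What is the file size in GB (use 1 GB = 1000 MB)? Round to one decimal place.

3.6 GB

Audio total: 440 + 384 = 824 kbps = 0.824 Mbps.
Total bitrate: 4.5 + 0.824 = 5.324 Mbps.
Stream data: 5.324 Mbps × 5460 s = 29069.0 Mb.
29,069 Mb ÷ 8 = 3,634 MB → 3.634 GB.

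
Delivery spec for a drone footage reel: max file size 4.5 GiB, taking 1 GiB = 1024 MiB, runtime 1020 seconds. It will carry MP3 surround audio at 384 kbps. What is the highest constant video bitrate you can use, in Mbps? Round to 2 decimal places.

Budget: 4.5 GiB = 38654.7 Mb.
Total bitrate budget: 38654.7 Mb / 1020 s = 37.897 Mbps.
Audio: 384 kbps = 0.384 Mbps.
Video: 37.897 − 0.384 = 37.513 Mbps.

37.51 Mbps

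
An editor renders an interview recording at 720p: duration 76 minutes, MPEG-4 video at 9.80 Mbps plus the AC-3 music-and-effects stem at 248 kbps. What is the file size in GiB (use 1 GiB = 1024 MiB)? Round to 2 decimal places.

5.33 GiB

76 min = 4560 s
Audio: 248 kbps = 0.248 Mbps.
Total bitrate: 9.80 + 0.248 = 10.048 Mbps.
Stream data: 10.048 Mbps × 4560 s = 45818.9 Mb.
45,819 Mb = 5,727,360,000 bytes ÷ 1,073,741,824 = 5.334 GiB.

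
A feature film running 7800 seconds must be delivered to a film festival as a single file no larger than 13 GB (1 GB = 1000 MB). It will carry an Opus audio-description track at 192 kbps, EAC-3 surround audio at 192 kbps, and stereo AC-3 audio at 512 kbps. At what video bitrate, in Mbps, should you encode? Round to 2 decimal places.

12.44 Mbps

Budget: 13 GB = 104000.0 Mb.
Total bitrate budget: 104000.0 Mb / 7800 s = 13.333 Mbps.
Audio total: 192 + 192 + 512 = 896 kbps = 0.896 Mbps.
Video: 13.333 − 0.896 = 12.437 Mbps.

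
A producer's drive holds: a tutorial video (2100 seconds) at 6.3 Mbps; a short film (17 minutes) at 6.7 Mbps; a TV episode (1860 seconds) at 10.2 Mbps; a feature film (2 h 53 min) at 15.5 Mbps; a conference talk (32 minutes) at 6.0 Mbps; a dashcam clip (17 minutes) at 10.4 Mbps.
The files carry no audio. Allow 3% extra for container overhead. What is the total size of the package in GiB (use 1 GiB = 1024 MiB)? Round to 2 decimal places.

26.63 GiB

tutorial video: 6.300 Mbps × 2100 s × 1.03 = 13626.9 Mb
short film: 6.700 Mbps × 1020 s × 1.03 = 7039.0 Mb
TV episode: 10.200 Mbps × 1860 s × 1.03 = 19541.2 Mb
feature film: 15.500 Mbps × 10380 s × 1.03 = 165716.7 Mb
conference talk: 6.000 Mbps × 1920 s × 1.03 = 11865.6 Mb
dashcam clip: 10.400 Mbps × 1020 s × 1.03 = 10926.2 Mb
Total: 228715.6 Mb = 28589.5 MB.
= 26.63 GiB.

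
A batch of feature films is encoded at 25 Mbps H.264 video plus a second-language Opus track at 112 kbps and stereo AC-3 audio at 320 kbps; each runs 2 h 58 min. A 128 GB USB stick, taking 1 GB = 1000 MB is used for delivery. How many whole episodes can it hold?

2 h 58 min = 178 min = 10680 s
Audio total: 112 + 320 = 432 kbps = 0.432 Mbps.
Total bitrate: 25.432 Mbps.
Per item: 25.432 Mbps × 10680 s = 271,614 Mb = 33,952 MB.
Capacity: 128 GB = 1,024,000 Mb; 3.77 items → 3 complete.

3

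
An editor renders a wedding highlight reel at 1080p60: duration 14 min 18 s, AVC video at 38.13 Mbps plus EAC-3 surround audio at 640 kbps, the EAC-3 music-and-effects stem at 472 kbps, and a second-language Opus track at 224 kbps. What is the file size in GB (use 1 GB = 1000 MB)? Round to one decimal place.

4.2 GB

14 min 18 s = 858 s
Audio total: 640 + 472 + 224 = 1336 kbps = 1.336 Mbps.
Total bitrate: 38.13 + 1.336 = 39.466 Mbps.
Stream data: 39.466 Mbps × 858 s = 33861.8 Mb.
33,862 Mb ÷ 8 = 4,233 MB → 4.233 GB.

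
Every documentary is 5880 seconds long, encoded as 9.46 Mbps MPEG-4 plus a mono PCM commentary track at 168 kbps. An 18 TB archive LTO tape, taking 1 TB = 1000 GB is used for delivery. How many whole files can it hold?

Audio: 168 kbps = 0.168 Mbps.
Total bitrate: 9.628 Mbps.
Per item: 9.628 Mbps × 5880 s = 56,613 Mb = 7,077 MB.
Capacity: 18 TB = 144,000,000 Mb; 2543.60 items → 2543 complete.

2543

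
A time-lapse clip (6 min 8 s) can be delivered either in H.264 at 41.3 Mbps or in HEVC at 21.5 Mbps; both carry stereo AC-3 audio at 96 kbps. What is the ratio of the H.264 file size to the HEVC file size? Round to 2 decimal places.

1.92

6 min 8 s = 368 s
Audio: 96 kbps = 0.096 Mbps.
H.264: 41.396 Mbps × 368 s = 15233.7 Mb = 1.904 GB.
HEVC: 21.596 Mbps × 368 s = 7947.3 Mb = 0.993 GB.
Ratio: 1.904 / 0.993 = 1.917.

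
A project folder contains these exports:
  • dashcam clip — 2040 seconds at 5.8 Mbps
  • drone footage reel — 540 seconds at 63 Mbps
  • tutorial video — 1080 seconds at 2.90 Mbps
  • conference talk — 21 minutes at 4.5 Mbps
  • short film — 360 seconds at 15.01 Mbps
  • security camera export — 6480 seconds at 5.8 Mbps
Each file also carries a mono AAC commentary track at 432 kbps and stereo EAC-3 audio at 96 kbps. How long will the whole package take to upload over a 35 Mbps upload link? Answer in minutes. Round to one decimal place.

49.5 minutes

Audio total: 432 + 96 = 528 kbps = 0.528 Mbps.
dashcam clip: 6.328 Mbps × 2040 s = 12909.1 Mb
drone footage reel: 63.528 Mbps × 540 s = 34305.1 Mb
tutorial video: 3.428 Mbps × 1080 s = 3702.2 Mb
conference talk: 5.028 Mbps × 1260 s = 6335.3 Mb
short film: 15.538 Mbps × 360 s = 5593.7 Mb
security camera export: 6.328 Mbps × 6480 s = 41005.4 Mb
Total: 103850.9 Mb = 12981.4 MB.
At 35 Mbps: 103850.9 / 35 = 2967 s ≈ 49.5 minutes.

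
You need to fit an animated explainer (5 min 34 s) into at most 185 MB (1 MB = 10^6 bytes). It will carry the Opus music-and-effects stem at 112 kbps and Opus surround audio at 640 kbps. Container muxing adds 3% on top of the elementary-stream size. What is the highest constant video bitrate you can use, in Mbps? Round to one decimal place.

Budget: 185 MB = 1480.0 Mb.
Stream payload after overhead: 1480.0 / 1.03 = 1436.9 Mb.
5 min 34 s = 334 s
Total bitrate budget: 1436.9 Mb / 334 s = 4.302 Mbps.
Audio total: 112 + 640 = 752 kbps = 0.752 Mbps.
Video: 4.302 − 0.752 = 3.550 Mbps.

3.6 Mbps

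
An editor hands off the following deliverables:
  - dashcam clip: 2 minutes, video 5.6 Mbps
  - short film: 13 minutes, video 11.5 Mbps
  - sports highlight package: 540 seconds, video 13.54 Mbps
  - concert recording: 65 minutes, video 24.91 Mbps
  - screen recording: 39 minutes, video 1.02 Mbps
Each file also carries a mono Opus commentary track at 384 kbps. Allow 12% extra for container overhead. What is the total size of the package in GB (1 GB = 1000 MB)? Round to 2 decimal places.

16.72 GB

Audio: 384 kbps = 0.384 Mbps.
dashcam clip: 5.984 Mbps × 120 s × 1.12 = 804.2 Mb
short film: 11.884 Mbps × 780 s × 1.12 = 10381.9 Mb
sports highlight package: 13.924 Mbps × 540 s × 1.12 = 8421.2 Mb
concert recording: 25.294 Mbps × 3900 s × 1.12 = 110484.2 Mb
screen recording: 1.404 Mbps × 2340 s × 1.12 = 3679.6 Mb
Total: 133771.1 Mb = 16721.4 MB.
= 16.72 GB.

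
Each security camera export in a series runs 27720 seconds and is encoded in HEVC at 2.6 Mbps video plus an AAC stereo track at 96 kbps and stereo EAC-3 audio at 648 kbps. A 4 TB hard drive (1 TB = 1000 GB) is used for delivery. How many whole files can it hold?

Audio total: 96 + 648 = 744 kbps = 0.744 Mbps.
Total bitrate: 3.344 Mbps.
Per item: 3.344 Mbps × 27720 s = 92,696 Mb = 11,587 MB.
Capacity: 4 TB = 32,000,000 Mb; 345.22 items → 345 complete.

345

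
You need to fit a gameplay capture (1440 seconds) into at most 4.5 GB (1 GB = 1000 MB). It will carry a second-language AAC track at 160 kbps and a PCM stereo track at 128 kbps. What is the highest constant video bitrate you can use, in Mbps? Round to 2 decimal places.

24.71 Mbps

Budget: 4.5 GB = 36000.0 Mb.
Total bitrate budget: 36000.0 Mb / 1440 s = 25.000 Mbps.
Audio total: 160 + 128 = 288 kbps = 0.288 Mbps.
Video: 25.000 − 0.288 = 24.712 Mbps.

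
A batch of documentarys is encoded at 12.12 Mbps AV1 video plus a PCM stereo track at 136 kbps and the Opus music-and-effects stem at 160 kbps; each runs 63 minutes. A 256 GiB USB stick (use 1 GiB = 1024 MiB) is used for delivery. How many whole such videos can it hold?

46

63 min = 3780 s
Audio total: 136 + 160 = 296 kbps = 0.296 Mbps.
Total bitrate: 12.416 Mbps.
Per item: 12.416 Mbps × 3780 s = 46,932 Mb = 5,867 MB.
Capacity: 256 GiB = 2,199,023 Mb; 46.86 items → 46 complete.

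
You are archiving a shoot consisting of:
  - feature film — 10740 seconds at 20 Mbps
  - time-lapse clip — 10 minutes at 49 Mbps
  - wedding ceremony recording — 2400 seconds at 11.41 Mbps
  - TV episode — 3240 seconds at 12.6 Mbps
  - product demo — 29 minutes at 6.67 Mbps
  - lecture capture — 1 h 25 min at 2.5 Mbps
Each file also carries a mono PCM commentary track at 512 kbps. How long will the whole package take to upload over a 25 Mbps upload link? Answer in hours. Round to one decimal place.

Audio: 512 kbps = 0.512 Mbps.
feature film: 20.512 Mbps × 10740 s = 220298.9 Mb
time-lapse clip: 49.512 Mbps × 600 s = 29707.2 Mb
wedding ceremony recording: 11.922 Mbps × 2400 s = 28612.8 Mb
TV episode: 13.112 Mbps × 3240 s = 42482.9 Mb
product demo: 7.182 Mbps × 1740 s = 12496.7 Mb
lecture capture: 3.012 Mbps × 5100 s = 15361.2 Mb
Total: 348959.6 Mb = 43620.0 MB.
At 25 Mbps: 348959.6 / 25 = 13958 s ≈ 3.88 hours.

3.9 hours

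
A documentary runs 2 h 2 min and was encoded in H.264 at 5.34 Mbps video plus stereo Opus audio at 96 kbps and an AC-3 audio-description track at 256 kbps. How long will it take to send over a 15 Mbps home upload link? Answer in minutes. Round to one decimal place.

46.3 minutes

2 h 2 min = 122 min = 7320 s
Audio total: 96 + 256 = 352 kbps = 0.352 Mbps.
Total bitrate: 5.692 Mbps.
File: 5.692 Mbps × 7320 s = 41665.4 Mb.
At 15 Mbps: 41665.4 / 15 = 2777.7 s ≈ 46.3 minutes.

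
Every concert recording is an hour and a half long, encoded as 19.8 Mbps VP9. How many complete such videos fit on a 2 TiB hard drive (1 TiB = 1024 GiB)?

164

1.5 h = 5400 s
Per item: 19.800 Mbps × 5400 s = 106,920 Mb = 13,365 MB.
Capacity: 2 TiB = 17,592,186 Mb; 164.54 items → 164 complete.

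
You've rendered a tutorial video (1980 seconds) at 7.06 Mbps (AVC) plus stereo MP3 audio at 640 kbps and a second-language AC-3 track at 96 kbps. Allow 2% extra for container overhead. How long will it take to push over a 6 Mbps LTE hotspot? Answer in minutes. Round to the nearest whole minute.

Audio total: 640 + 96 = 736 kbps = 0.736 Mbps.
Total bitrate: 7.796 Mbps.
File: 7.796 Mbps × 1980 s = 15436.1 Mb.
With 2% container overhead: ×1.02. → 15744.8 Mb.
At 6 Mbps: 15744.8 / 6 = 2624.1 s ≈ 43.7 minutes.

44 minutes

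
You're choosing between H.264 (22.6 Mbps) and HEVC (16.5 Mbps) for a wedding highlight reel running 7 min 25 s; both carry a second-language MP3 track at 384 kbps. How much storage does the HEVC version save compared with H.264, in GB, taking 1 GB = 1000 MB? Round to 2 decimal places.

7 min 25 s = 445 s
Audio: 384 kbps = 0.384 Mbps.
H.264: 22.984 Mbps × 445 s = 10227.9 Mb = 1.278 GB.
HEVC: 16.884 Mbps × 445 s = 7513.4 Mb = 0.939 GB.
Saving: 1.278 − 0.939 = 0.339 GB.

0.34 GB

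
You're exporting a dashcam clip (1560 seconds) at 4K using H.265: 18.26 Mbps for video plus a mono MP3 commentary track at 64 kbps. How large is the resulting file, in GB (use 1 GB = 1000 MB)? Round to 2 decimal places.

Audio: 64 kbps = 0.064 Mbps.
Total bitrate: 18.26 + 0.064 = 18.324 Mbps.
Stream data: 18.324 Mbps × 1560 s = 28585.4 Mb.
28,585 Mb ÷ 8 = 3,573 MB → 3.573 GB.

3.57 GB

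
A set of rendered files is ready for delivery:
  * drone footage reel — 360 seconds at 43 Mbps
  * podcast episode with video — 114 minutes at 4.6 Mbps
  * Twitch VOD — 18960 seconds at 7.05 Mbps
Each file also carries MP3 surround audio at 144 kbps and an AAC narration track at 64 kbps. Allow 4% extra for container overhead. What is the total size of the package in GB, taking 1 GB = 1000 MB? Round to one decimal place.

24.2 GB

Audio total: 144 + 64 = 208 kbps = 0.208 Mbps.
drone footage reel: 43.208 Mbps × 360 s × 1.04 = 16177.1 Mb
podcast episode with video: 4.808 Mbps × 6840 s × 1.04 = 34202.2 Mb
Twitch VOD: 7.258 Mbps × 18960 s × 1.04 = 143116.1 Mb
Total: 193495.4 Mb = 24186.9 MB.
= 24.19 GB.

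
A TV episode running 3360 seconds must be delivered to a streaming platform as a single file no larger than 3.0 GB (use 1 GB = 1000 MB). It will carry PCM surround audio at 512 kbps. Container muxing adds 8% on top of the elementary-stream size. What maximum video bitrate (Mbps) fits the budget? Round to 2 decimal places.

6.10 Mbps

Budget: 3.0 GB = 24000.0 Mb.
Stream payload after overhead: 24000.0 / 1.08 = 22222.2 Mb.
Total bitrate budget: 22222.2 Mb / 3360 s = 6.614 Mbps.
Audio: 512 kbps = 0.512 Mbps.
Video: 6.614 − 0.512 = 6.102 Mbps.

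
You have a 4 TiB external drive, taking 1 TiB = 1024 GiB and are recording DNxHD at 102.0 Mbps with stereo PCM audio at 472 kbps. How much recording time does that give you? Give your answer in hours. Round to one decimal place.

95.4 hours

Audio: 472 kbps = 0.472 Mbps.
Total bitrate: 102.0 + 0.472 = 102.472 Mbps.
Capacity: 4 TiB = 35,184,372 Mb.
Recording time: 35,184,372 / 102.472 = 343,356 s ≈ 95.4 hours.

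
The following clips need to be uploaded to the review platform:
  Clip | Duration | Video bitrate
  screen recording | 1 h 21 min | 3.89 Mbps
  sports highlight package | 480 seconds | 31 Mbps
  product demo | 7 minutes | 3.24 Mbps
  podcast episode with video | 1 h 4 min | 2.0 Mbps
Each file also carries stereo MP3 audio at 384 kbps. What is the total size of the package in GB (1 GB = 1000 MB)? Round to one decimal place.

Audio: 384 kbps = 0.384 Mbps.
screen recording: 4.274 Mbps × 4860 s = 20771.6 Mb
sports highlight package: 31.384 Mbps × 480 s = 15064.3 Mb
product demo: 3.624 Mbps × 420 s = 1522.1 Mb
podcast episode with video: 2.384 Mbps × 3840 s = 9154.6 Mb
Total: 46512.6 Mb = 5814.1 MB.
= 5.814 GB.

5.8 GB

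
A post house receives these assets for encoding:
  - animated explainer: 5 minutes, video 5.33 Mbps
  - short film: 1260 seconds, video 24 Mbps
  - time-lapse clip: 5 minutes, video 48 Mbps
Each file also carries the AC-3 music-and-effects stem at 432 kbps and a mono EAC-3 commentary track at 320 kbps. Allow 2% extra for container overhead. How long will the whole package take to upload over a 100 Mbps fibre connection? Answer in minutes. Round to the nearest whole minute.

Audio total: 432 + 320 = 752 kbps = 0.752 Mbps.
animated explainer: 6.082 Mbps × 300 s × 1.02 = 1861.1 Mb
short film: 24.752 Mbps × 1260 s × 1.02 = 31811.3 Mb
time-lapse clip: 48.752 Mbps × 300 s × 1.02 = 14918.1 Mb
Total: 48590.5 Mb = 6073.8 MB.
At 100 Mbps: 48590.5 / 100 = 486 s ≈ 8.1 minutes.

8 minutes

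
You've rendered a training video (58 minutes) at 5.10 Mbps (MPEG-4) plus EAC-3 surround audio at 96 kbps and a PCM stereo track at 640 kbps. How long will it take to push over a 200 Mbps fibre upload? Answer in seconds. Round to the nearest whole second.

58 min = 3480 s
Audio total: 96 + 640 = 736 kbps = 0.736 Mbps.
Total bitrate: 5.836 Mbps.
File: 5.836 Mbps × 3480 s = 20309.3 Mb.
At 200 Mbps: 20309.3 / 200 = 101.5 s ≈ 102 seconds.

102 seconds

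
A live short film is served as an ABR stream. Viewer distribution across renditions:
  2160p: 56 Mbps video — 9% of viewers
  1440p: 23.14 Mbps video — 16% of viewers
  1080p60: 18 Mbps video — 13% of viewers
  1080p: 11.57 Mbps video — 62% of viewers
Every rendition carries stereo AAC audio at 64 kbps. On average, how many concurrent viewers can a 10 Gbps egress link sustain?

Audio: 64 kbps = 0.064 Mbps.
Average per-viewer bitrate: 0.09×56.064 + 0.16×23.204 + 0.13×18.064 + 0.62×11.634 = 18.320 Mbps.
10 Gbps = 10,000 Mbps; 10,000 / 18.320 = 545.86 → 545.

545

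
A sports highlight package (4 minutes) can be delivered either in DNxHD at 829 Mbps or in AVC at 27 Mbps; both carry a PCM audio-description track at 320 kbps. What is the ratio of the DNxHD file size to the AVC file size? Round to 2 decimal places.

4 min = 240 s
Audio: 320 kbps = 0.320 Mbps.
DNxHD: 829.320 Mbps × 240 s = 199036.8 Mb = 24.880 GB.
AVC: 27.320 Mbps × 240 s = 6556.8 Mb = 0.820 GB.
Ratio: 24.880 / 0.820 = 30.356.

30.36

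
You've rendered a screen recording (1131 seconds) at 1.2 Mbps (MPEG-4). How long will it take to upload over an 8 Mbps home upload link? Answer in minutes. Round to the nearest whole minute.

File: 1.200 Mbps × 1131 s = 1357.2 Mb.
At 8 Mbps: 1357.2 / 8 = 169.7 s ≈ 2.83 minutes.

3 minutes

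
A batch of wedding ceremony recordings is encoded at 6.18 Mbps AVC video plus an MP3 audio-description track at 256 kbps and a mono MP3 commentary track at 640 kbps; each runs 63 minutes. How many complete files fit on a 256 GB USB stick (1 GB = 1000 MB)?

63 min = 3780 s
Audio total: 256 + 640 = 896 kbps = 0.896 Mbps.
Total bitrate: 7.076 Mbps.
Per item: 7.076 Mbps × 3780 s = 26,747 Mb = 3,343 MB.
Capacity: 256 GB = 2,048,000 Mb; 76.57 items → 76 complete.

76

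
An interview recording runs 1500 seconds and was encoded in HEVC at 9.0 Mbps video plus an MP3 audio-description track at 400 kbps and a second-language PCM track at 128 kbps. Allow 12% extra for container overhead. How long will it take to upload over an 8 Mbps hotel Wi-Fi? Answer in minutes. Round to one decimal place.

33.3 minutes

Audio total: 400 + 128 = 528 kbps = 0.528 Mbps.
Total bitrate: 9.528 Mbps.
File: 9.528 Mbps × 1500 s = 14292.0 Mb.
With 12% container overhead: ×1.12. → 16007.0 Mb.
At 8 Mbps: 16007.0 / 8 = 2000.9 s ≈ 33.3 minutes.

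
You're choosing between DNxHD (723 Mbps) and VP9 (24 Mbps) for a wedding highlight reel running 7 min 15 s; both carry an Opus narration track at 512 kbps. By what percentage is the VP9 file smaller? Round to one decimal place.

7 min 15 s = 435 s
Audio: 512 kbps = 0.512 Mbps.
DNxHD: 723.512 Mbps × 435 s = 314727.7 Mb = 36.639 GiB.
VP9: 24.512 Mbps × 435 s = 10662.7 Mb = 1.241 GiB.
Reduction: (1 − 1.241/36.639) × 100 = 96.61%.

96.6%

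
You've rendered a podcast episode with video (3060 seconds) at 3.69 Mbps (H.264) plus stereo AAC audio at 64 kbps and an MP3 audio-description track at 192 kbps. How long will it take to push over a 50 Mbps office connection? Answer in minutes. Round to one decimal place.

4.0 minutes

Audio total: 64 + 192 = 256 kbps = 0.256 Mbps.
Total bitrate: 3.946 Mbps.
File: 3.946 Mbps × 3060 s = 12074.8 Mb.
At 50 Mbps: 12074.8 / 50 = 241.5 s ≈ 4.02 minutes.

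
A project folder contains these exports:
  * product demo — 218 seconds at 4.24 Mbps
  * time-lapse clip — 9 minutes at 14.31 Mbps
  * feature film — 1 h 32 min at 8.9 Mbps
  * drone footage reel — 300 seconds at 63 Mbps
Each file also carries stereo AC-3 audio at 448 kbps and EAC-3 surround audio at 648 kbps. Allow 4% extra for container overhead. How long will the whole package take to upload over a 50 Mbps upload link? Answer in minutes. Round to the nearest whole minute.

Audio total: 448 + 648 = 1096 kbps = 1.096 Mbps.
product demo: 5.336 Mbps × 218 s × 1.04 = 1209.8 Mb
time-lapse clip: 15.406 Mbps × 540 s × 1.04 = 8652.0 Mb
feature film: 9.996 Mbps × 5520 s × 1.04 = 57385.0 Mb
drone footage reel: 64.096 Mbps × 300 s × 1.04 = 19998.0 Mb
Total: 87244.8 Mb = 10905.6 MB.
At 50 Mbps: 87244.8 / 50 = 1745 s ≈ 29.1 minutes.

29 minutes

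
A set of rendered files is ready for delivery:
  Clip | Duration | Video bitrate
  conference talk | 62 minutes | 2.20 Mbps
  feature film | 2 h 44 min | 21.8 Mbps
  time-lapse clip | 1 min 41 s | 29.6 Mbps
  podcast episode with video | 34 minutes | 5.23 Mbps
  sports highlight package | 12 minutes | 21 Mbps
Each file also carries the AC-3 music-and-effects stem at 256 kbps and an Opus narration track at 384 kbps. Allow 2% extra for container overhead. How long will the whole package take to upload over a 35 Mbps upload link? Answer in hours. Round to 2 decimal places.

2.12 hours

Audio total: 256 + 384 = 640 kbps = 0.640 Mbps.
conference talk: 2.840 Mbps × 3720 s × 1.02 = 10776.1 Mb
feature film: 22.440 Mbps × 9840 s × 1.02 = 225225.8 Mb
time-lapse clip: 30.240 Mbps × 101 s × 1.02 = 3115.3 Mb
podcast episode with video: 5.870 Mbps × 2040 s × 1.02 = 12214.3 Mb
sports highlight package: 21.640 Mbps × 720 s × 1.02 = 15892.4 Mb
Total: 267223.9 Mb = 33403.0 MB.
At 35 Mbps: 267223.9 / 35 = 7635 s ≈ 2.12 hours.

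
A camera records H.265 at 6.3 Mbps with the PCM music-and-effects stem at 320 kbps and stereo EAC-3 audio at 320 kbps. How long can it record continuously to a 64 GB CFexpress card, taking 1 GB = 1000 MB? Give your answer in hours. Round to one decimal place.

Audio total: 320 + 320 = 640 kbps = 0.640 Mbps.
Total bitrate: 6.3 + 0.640 = 6.940 Mbps.
Capacity: 64 GB = 512,000 Mb.
Recording time: 512,000 / 6.940 = 73,775 s ≈ 20.5 hours.

20.5 hours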